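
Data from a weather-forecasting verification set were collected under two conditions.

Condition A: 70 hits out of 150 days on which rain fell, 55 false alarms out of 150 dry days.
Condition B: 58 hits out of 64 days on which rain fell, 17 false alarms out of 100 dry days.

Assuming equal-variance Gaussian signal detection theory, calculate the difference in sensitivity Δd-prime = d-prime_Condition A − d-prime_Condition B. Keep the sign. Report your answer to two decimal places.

Δd-prime = -2.02

Condition A: z(0.4667) = -0.084, z(0.3667) = -0.341, d' = 0.257
Condition B: z(0.9062) = 1.318, z(0.1700) = -0.954, d' = 2.272
Δd' = d'_Condition A − d'_Condition B = 0.257 − 2.272 = -2.015
Condition B has the higher sensitivity.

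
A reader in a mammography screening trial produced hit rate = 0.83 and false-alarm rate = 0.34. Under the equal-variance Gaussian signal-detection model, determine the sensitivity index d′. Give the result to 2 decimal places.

d′ = 1.37

z(H) = z(0.83) = 0.9542
z(FA) = z(0.34) = -0.4125
d' = z(H) − z(FA) = 0.9542 − (-0.4125) = 1.3667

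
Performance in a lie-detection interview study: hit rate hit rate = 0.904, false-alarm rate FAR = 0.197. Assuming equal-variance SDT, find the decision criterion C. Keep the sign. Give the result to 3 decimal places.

z(H) = z(0.904) = 1.3047
z(FA) = z(0.197) = -0.8524
c = −½·[z(H) + z(FA)] = −0.5 × (1.3047 + (-0.8524)) = -0.22615
c < 0: the interviewer has a liberal response bias.

C = -0.226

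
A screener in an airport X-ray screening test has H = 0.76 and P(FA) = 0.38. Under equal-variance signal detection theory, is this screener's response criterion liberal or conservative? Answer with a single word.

z(H) = 0.706, z(FA) = -0.305
c = −½·(z(H) + z(FA)) = -0.2005
c < 0 → liberal criterion (biased toward responding “yes”).

liberal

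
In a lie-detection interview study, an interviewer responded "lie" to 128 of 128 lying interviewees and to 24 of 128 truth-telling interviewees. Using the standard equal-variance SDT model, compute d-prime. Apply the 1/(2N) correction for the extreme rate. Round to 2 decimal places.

The hit rate is 128/128 = 1, so apply the 1/(2N) correction: H → 1 − 1/(2·128) = 0.99609.
z(H) = z(0.99609) = 2.660
z(FA) = z(0.18750) = -0.887
d' = 2.660 − (-0.887) = 3.547

d-prime = 3.55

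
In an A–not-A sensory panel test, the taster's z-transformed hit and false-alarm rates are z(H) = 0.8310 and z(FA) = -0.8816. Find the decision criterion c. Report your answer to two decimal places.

c = −½·[z(H) + z(FA)] = −½·(0.8310 + (-0.8816)) = 0.0253

c = 0.03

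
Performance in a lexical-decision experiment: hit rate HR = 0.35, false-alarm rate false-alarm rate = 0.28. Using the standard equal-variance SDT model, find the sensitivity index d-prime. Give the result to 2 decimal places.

Φ⁻¹(H) = -0.3853
Φ⁻¹(FA) = -0.5828
d' = z(H) − z(FA) = -0.3853 − (-0.5828) = 0.1975

d-prime = 0.20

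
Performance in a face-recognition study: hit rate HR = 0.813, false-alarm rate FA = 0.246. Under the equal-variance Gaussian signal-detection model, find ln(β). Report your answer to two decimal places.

z(0.813) = 0.889, z(0.246) = -0.687
ln β = −½·[z(H)² − z(FA)²] = −0.5 × (0.790 − 0.472) = -0.159

ln β = -0.16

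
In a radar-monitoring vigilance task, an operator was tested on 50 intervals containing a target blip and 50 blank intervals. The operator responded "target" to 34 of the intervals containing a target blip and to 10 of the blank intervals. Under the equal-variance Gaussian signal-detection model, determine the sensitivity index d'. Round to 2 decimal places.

H = 34/50 = 0.6800
FA = 10/50 = 0.2000
z(H) = z(0.6800) = 0.4677
z(FA) = z(0.2000) = -0.8416
d' = z(H) − z(FA) = 0.4677 − (-0.8416) = 1.3093

d' = 1.31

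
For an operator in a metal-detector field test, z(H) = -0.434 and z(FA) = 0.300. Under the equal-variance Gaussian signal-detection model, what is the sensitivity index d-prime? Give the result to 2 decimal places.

d-prime = -0.73

d' = z(H) − z(FA) = -0.434 − 0.300 = -0.734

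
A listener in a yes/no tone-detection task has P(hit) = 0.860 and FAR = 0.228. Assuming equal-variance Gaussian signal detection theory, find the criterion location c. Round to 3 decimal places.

z(0.860) = 1.0803, z(0.228) = -0.7454
c = −½·[z(H) + z(FA)] = −0.5 × (1.0803 + (-0.7454)) = -0.16745
c < 0: the listener has a liberal response bias.

c = -0.167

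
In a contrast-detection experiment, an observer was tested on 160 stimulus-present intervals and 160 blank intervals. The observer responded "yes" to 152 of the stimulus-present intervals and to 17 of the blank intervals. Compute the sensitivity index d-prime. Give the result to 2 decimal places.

H = 152/160 = 0.9500
FA = 17/160 = 0.1062
z(H) = z(0.9500) = 1.6449
z(FA) = z(0.1062) = -1.2470
d' = z(H) − z(FA) = 1.6449 − (-1.2470) = 2.8919

d-prime = 2.89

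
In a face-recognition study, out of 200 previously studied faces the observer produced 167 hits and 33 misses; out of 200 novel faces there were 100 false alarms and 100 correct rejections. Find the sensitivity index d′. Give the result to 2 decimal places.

d′ = 0.97

H = 167/200 = 0.8350
FA = 100/200 = 0.5000
z(H) = z(0.8350) = 0.974
z(FA) = z(0.5000) = 0.000
d' = z(H) − z(FA) = 0.974 − 0.000 = 0.974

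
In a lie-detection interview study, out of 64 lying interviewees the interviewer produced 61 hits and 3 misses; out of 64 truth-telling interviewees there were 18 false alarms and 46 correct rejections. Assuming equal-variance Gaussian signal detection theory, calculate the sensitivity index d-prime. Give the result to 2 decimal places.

H = 61/64 = 0.9531
FA = 18/64 = 0.2812
z(0.9531) = 1.6757, z(0.2812) = -0.5793
d' = z(H) − z(FA) = 1.6757 − (-0.5793) = 2.2550

d-prime = 2.26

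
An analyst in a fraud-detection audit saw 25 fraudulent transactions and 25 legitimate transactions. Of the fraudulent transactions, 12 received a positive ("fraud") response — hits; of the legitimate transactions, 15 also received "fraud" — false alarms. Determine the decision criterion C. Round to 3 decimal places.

H = 12/25 = 0.4800
FA = 15/25 = 0.6000
z(0.4800) = -0.0502, z(0.6000) = 0.2533
c = −½·[z(H) + z(FA)] = −0.5 × (-0.0502 + 0.2533) = -0.10155
c < 0: the analyst has a liberal response bias.

C = -0.102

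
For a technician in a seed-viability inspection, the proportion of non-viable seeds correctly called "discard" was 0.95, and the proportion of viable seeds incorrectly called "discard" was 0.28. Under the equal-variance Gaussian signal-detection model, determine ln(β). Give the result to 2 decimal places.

ln β = -1.18

z(H) = z(0.95) = 1.645
z(FA) = z(0.28) = -0.583
ln β = −½·[z(H)² − z(FA)²] = −0.5 × (2.706 − 0.340) = -1.183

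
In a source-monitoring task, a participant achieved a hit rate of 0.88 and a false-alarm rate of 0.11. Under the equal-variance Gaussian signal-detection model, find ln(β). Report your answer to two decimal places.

ln β = 0.06

z(0.88) = 1.175, z(0.11) = -1.227
ln β = −½·[z(H)² − z(FA)²] = −0.5 × (1.381 − 1.506) = 0.0625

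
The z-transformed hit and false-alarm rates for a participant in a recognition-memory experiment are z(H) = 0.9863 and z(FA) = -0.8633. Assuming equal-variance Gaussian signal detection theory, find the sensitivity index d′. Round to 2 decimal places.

d′ = 1.85

d' = z(H) − z(FA) = 0.9863 − (-0.8633) = 1.8496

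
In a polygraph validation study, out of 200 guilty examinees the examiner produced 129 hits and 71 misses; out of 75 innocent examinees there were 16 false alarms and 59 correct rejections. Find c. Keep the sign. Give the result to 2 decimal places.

c = 0.21

H = 129/200 = 0.6450
FA = 16/75 = 0.2133
z(H) = 0.3719
z(FA) = -0.7950
c = −½·[z(H) + z(FA)] = −0.5 × (0.3719 + (-0.7950)) = 0.21155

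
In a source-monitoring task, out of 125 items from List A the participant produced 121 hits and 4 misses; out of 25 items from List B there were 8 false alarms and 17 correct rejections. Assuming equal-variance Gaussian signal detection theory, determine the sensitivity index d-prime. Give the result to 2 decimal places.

d-prime = 2.32

H = 121/125 = 0.9680
FA = 8/25 = 0.3200
Φ⁻¹(0.9680) = 1.8522, Φ⁻¹(0.3200) = -0.4677
d' = z(H) − z(FA) = 1.8522 − (-0.4677) = 2.3199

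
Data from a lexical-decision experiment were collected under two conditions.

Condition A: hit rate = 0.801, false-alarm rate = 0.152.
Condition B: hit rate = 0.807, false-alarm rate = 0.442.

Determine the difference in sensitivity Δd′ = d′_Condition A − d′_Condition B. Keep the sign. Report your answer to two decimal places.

Δd′ = 0.86

Condition A: z(0.801) = 0.845, z(0.152) = -1.028, d' = 1.873
Condition B: z(0.807) = 0.867, z(0.442) = -0.146, d' = 1.013
Δd' = d'_Condition A − d'_Condition B = 1.873 − 1.013 = 0.860
Condition A has the higher sensitivity.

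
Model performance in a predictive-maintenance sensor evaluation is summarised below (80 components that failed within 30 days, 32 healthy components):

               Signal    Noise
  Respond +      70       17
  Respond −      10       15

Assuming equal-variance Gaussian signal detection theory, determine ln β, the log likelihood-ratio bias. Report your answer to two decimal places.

H = 70/80 = 0.8750
FA = 17/32 = 0.5312
Φ⁻¹(H) = 1.150
Φ⁻¹(FA) = 0.078
ln β = −½·[z(H)² − z(FA)²] = −0.5 × (1.323 − 0.006) = -0.6585

ln β = -0.66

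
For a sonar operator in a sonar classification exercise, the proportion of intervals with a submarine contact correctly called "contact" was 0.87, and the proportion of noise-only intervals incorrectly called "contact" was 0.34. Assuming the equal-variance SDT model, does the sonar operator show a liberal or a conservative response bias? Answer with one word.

liberal

z(H) = 1.126, z(FA) = -0.412
c = −½·(z(H) + z(FA)) = -0.357
c < 0 → liberal criterion (biased toward responding “yes”).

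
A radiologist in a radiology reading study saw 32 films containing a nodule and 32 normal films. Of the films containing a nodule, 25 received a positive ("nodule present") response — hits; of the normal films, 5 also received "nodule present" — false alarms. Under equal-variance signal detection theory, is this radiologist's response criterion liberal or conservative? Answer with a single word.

z(H) = 0.776, z(FA) = -1.010
c = −½·(z(H) + z(FA)) = 0.117
c > 0 → conservative criterion (biased toward responding “no”).

conservative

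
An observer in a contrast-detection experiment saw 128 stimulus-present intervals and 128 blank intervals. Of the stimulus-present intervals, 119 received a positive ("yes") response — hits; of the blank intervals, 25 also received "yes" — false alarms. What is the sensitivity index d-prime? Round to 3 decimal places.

d-prime = 2.332

H = 119/128 = 0.9297
FA = 25/128 = 0.1953
z(H) = 1.4736
z(FA) = -0.8585
d' = z(H) − z(FA) = 1.4736 − (-0.8585) = 2.3321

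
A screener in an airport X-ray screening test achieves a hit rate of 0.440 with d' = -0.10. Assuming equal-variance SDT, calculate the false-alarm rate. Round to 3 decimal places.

z(hit rate) = z(0.440) = -0.1510
z(FA) = z(H) − d' = -0.1510 − (-0.10) = -0.0510
false-alarm rate = Φ(-0.0510) = 0.4797

false-alarm rate = 0.480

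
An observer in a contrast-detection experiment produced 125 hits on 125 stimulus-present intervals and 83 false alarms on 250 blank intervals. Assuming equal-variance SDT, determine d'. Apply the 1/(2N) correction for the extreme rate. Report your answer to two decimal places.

d' = 3.09

The hit rate is 125/125 = 1, so apply the 1/(2N) correction: H → 1 − 1/(2·125) = 0.99600.
z(H) = z(0.99600) = 2.652
z(FA) = z(0.33200) = -0.434
d' = 2.652 − (-0.434) = 3.086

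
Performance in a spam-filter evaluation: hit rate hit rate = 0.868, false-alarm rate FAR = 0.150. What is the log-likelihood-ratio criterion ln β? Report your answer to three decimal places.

z(H) = z(0.868) = 1.1170
z(FA) = z(0.150) = -1.0364
ln β = −½·[z(H)² − z(FA)²] = −0.5 × (1.2477 − 1.0741) = -0.0868

ln β = -0.087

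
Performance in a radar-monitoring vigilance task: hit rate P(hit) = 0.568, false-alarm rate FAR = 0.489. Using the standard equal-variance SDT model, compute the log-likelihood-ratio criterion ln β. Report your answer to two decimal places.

ln β = -0.01

Φ⁻¹(H) = 0.171
Φ⁻¹(FA) = -0.028
ln β = −½·[z(H)² − z(FA)²] = −0.5 × (0.029 − 0.001) = -0.014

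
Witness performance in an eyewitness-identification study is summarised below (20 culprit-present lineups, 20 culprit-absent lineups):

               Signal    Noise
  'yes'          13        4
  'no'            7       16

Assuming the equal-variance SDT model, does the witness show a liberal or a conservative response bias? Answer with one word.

conservative

z(H) = 0.385, z(FA) = -0.842
c = −½·(z(H) + z(FA)) = 0.2285
c > 0 → conservative criterion (biased toward responding “no”).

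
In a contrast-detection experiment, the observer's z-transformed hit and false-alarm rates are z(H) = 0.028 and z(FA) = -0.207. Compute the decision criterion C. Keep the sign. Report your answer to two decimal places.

c = −½·[z(H) + z(FA)] = −½·(0.028 + (-0.207)) = 0.0895

C = 0.09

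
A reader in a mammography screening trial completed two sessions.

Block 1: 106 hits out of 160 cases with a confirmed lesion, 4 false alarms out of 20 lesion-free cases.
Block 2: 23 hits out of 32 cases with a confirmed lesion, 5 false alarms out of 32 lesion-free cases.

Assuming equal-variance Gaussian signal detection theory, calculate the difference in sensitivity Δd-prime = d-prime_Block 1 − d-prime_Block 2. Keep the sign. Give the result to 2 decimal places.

Δd-prime = -0.33

Block 1: z(0.6625) = 0.419, z(0.2000) = -0.842, d' = 1.261
Block 2: z(0.7188) = 0.579, z(0.1562) = -1.010, d' = 1.589
Δd' = d'_Block 1 − d'_Block 2 = 1.261 − 1.589 = -0.328
Block 2 has the higher sensitivity.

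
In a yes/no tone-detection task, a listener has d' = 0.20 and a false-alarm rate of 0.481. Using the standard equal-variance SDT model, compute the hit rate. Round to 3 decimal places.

hit rate = 0.561

z(false-alarm rate) = z(0.481) = -0.0476
z(H) = z(FA) + d' = -0.0476 + 0.20 = 0.1524
hit rate = Φ(0.1524) = 0.5606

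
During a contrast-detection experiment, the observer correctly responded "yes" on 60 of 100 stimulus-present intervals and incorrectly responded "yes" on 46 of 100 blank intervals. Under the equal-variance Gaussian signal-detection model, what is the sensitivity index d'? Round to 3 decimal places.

d' = 0.354

H = 60/100 = 0.6000
FA = 46/100 = 0.4600
Φ⁻¹(0.6000) = 0.2533, Φ⁻¹(0.4600) = -0.1004
d' = z(H) − z(FA) = 0.2533 − (-0.1004) = 0.3537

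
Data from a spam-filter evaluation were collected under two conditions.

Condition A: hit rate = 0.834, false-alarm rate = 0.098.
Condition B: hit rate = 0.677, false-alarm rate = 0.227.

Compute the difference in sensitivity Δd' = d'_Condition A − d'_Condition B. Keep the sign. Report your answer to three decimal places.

Condition A: z(0.834) = 0.9701, z(0.098) = -1.2930, d' = 2.2631
Condition B: z(0.677) = 0.4593, z(0.227) = -0.7488, d' = 1.2081
Δd' = d'_Condition A − d'_Condition B = 2.2631 − 1.2081 = 1.0550
Condition A has the higher sensitivity.

Δd' = 1.055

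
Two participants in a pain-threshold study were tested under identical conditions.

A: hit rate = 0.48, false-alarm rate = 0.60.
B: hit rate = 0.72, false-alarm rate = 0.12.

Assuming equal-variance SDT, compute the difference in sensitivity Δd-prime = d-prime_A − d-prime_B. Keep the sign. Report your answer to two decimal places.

A: z(0.48) = -0.050, z(0.60) = 0.253, d' = -0.303
B: z(0.72) = 0.583, z(0.12) = -1.175, d' = 1.758
Δd' = d'_A − d'_B = -0.303 − 1.758 = -2.061
B has the higher sensitivity.

Δd-prime = -2.06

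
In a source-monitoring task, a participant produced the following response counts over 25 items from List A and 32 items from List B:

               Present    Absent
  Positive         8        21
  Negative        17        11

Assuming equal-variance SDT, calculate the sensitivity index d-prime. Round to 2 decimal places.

d-prime = -0.87

H = 8/25 = 0.3200
FA = 21/32 = 0.6562
z(H) = -0.468
z(FA) = 0.402
d' = z(H) − z(FA) = -0.468 − 0.402 = -0.870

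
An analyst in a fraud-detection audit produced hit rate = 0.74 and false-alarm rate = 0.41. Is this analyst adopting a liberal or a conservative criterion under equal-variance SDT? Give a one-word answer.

z(H) = 0.643, z(FA) = -0.228
c = −½·(z(H) + z(FA)) = -0.2075
c < 0 → liberal criterion (biased toward responding “yes”).

liberal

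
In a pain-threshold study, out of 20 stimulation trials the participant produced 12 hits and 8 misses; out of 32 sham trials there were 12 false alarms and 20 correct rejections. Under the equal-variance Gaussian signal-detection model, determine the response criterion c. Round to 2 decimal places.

c = 0.03

H = 12/20 = 0.6000
FA = 12/32 = 0.3750
Φ⁻¹(H) = Φ⁻¹(0.6000) = 0.2533
Φ⁻¹(FA) = Φ⁻¹(0.3750) = -0.3186
c = −½·[z(H) + z(FA)] = −0.5 × (0.2533 + (-0.3186)) = 0.03265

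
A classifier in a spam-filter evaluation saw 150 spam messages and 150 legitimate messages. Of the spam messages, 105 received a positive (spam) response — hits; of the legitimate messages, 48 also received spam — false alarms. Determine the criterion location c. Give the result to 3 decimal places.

c = -0.028

H = 105/150 = 0.7000
FA = 48/150 = 0.3200
z(H) = z(0.7000) = 0.5244
z(FA) = z(0.3200) = -0.4677
c = −½·[z(H) + z(FA)] = −0.5 × (0.5244 + (-0.4677)) = -0.02835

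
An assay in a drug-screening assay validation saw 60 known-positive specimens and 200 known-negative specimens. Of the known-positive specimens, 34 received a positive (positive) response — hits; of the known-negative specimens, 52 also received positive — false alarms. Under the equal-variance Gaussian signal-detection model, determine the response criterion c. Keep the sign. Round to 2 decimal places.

c = 0.24

H = 34/60 = 0.5667
FA = 52/200 = 0.2600
Φ⁻¹(0.5667) = 0.1680, Φ⁻¹(0.2600) = -0.6433
c = −½·[z(H) + z(FA)] = −0.5 × (0.1680 + (-0.6433)) = 0.23765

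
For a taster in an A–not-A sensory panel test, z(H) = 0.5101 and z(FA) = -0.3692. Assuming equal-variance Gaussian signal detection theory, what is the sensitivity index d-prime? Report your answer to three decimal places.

d-prime = 0.879

d' = z(H) − z(FA) = 0.5101 − (-0.3692) = 0.8793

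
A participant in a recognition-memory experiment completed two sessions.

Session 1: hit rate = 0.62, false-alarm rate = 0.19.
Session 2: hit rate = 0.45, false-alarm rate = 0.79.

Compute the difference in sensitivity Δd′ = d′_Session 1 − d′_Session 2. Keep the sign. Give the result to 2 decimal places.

Δd′ = 2.12

Session 1: z(0.62) = 0.305, z(0.19) = -0.878, d' = 1.183
Session 2: z(0.45) = -0.126, z(0.79) = 0.806, d' = -0.932
Δd' = d'_Session 1 − d'_Session 2 = 1.183 − (-0.932) = 2.115
Session 1 has the higher sensitivity.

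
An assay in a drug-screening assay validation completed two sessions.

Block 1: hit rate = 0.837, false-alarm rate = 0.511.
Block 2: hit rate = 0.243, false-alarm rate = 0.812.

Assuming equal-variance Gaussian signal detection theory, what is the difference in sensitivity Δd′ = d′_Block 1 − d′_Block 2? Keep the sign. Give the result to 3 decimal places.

Block 1: z(0.837) = 0.9822, z(0.511) = 0.0276, d' = 0.9546
Block 2: z(0.243) = -0.6967, z(0.812) = 0.8853, d' = -1.5820
Δd' = d'_Block 1 − d'_Block 2 = 0.9546 − (-1.5820) = 2.5366
Block 1 has the higher sensitivity.

Δd′ = 2.537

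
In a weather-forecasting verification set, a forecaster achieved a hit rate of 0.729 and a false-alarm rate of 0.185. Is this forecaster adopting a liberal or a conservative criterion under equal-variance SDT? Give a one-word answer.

conservative

z(H) = 0.610, z(FA) = -0.896
c = −½·(z(H) + z(FA)) = 0.143
c > 0 → conservative criterion (biased toward responding “no”).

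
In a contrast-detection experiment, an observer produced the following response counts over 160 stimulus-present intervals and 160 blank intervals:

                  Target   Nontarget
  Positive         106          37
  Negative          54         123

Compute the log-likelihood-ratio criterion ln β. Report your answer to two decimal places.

H = 106/160 = 0.6625
FA = 37/160 = 0.2313
Φ⁻¹(0.6625) = 0.419, Φ⁻¹(0.2313) = -0.735
ln β = −½·[z(H)² − z(FA)²] = −0.5 × (0.176 − 0.540) = 0.182

ln β = 0.18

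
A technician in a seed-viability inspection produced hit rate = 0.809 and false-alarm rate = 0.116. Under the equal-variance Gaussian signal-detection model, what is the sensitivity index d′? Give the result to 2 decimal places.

d′ = 2.07

z(0.809) = 0.8742, z(0.116) = -1.1952
d' = z(H) − z(FA) = 0.8742 − (-1.1952) = 2.0694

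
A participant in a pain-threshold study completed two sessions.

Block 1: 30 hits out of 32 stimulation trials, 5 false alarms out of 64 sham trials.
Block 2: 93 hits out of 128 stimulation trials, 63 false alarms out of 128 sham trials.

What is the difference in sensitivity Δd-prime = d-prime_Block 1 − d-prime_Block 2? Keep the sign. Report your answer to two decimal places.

Δd-prime = 2.33

Block 1: z(0.9375) = 1.534, z(0.0781) = -1.418, d' = 2.952
Block 2: z(0.7266) = 0.603, z(0.4922) = -0.020, d' = 0.623
Δd' = d'_Block 1 − d'_Block 2 = 2.952 − 0.623 = 2.329
Block 1 has the higher sensitivity.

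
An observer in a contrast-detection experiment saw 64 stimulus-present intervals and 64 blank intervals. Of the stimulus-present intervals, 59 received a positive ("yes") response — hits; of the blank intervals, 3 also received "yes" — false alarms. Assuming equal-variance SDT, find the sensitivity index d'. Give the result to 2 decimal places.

d' = 3.09

H = 59/64 = 0.9219
FA = 3/64 = 0.0469
z(0.9219) = 1.4180, z(0.0469) = -1.6757
d' = z(H) − z(FA) = 1.4180 − (-1.6757) = 3.0937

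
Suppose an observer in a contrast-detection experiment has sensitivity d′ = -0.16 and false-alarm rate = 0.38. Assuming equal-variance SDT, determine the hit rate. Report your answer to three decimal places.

z(false-alarm rate) = z(0.38) = -0.3055
z(H) = z(FA) + d' = -0.3055 + (-0.16) = -0.4655
hit rate = Φ(-0.4655) = 0.3208

hit rate = 0.321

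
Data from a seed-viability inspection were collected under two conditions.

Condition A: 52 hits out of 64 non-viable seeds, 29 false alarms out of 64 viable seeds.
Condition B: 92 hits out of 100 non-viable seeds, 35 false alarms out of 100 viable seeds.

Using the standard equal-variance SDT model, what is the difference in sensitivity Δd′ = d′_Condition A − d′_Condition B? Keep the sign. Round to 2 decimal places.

Condition A: z(0.8125) = 0.887, z(0.4531) = -0.118, d' = 1.005
Condition B: z(0.9200) = 1.405, z(0.3500) = -0.385, d' = 1.790
Δd' = d'_Condition A − d'_Condition B = 1.005 − 1.790 = -0.785
Condition B has the higher sensitivity.

Δd′ = -0.79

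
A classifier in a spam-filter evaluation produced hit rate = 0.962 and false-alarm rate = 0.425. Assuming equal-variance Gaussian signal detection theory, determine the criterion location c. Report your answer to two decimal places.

c = -0.79

z(H) = z(0.962) = 1.7744
z(FA) = z(0.425) = -0.1891
c = −½·[z(H) + z(FA)] = −0.5 × (1.7744 + (-0.1891)) = -0.79265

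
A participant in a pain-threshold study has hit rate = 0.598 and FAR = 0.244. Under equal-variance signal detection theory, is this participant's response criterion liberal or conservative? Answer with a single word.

z(H) = 0.248, z(FA) = -0.693
c = −½·(z(H) + z(FA)) = 0.2225
c > 0 → conservative criterion (biased toward responding “no”).

conservative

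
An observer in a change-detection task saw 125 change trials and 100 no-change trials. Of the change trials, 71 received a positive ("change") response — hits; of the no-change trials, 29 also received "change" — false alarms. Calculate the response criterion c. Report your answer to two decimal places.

H = 71/125 = 0.5680
FA = 29/100 = 0.2900
z(H) = z(0.5680) = 0.171
z(FA) = z(0.2900) = -0.553
c = −½·[z(H) + z(FA)] = −0.5 × (0.171 + (-0.553)) = 0.191
c > 0: the observer has a conservative response bias.

c = 0.19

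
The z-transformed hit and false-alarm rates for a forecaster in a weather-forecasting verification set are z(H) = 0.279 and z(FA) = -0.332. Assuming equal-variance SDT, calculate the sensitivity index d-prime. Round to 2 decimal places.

d-prime = 0.61

d' = z(H) − z(FA) = 0.279 − (-0.332) = 0.611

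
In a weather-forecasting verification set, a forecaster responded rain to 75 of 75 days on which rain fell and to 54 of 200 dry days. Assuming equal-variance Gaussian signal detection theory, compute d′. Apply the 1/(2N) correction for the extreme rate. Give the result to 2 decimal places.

The hit rate is 75/75 = 1, so apply the 1/(2N) correction: H → 1 − 1/(2·75) = 0.99333.
z(H) = z(0.99333) = 2.475
z(FA) = z(0.27000) = -0.613
d' = 2.475 − (-0.613) = 3.088

d′ = 3.09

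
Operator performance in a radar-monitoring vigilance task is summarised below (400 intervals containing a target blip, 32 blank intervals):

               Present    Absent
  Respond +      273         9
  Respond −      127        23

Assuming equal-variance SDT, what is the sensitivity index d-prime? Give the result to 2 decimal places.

H = 273/400 = 0.6825
FA = 9/32 = 0.2812
Φ⁻¹(0.6825) = 0.4747, Φ⁻¹(0.2812) = -0.5793
d' = z(H) − z(FA) = 0.4747 − (-0.5793) = 1.0540

d-prime = 1.05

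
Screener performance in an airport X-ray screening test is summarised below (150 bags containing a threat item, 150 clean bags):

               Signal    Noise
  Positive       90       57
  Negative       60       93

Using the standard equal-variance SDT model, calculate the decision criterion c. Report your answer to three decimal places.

H = 90/150 = 0.6000
FA = 57/150 = 0.3800
Φ⁻¹(0.6000) = 0.2533, Φ⁻¹(0.3800) = -0.3055
c = −½·[z(H) + z(FA)] = −0.5 × (0.2533 + (-0.3055)) = 0.0261

c = 0.026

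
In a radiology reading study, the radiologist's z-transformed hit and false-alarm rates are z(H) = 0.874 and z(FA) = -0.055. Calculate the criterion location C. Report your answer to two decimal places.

C = -0.41

c = −½·[z(H) + z(FA)] = −½·(0.874 + (-0.055)) = -0.4095
c < 0: the radiologist has a liberal response bias.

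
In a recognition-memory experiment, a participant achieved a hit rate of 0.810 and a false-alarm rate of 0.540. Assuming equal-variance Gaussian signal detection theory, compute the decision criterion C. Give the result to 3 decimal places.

z(H) = z(0.810) = 0.8779
z(FA) = z(0.540) = 0.1004
c = −½·[z(H) + z(FA)] = −0.5 × (0.8779 + 0.1004) = -0.48915
c < 0: the participant has a liberal response bias.

C = -0.489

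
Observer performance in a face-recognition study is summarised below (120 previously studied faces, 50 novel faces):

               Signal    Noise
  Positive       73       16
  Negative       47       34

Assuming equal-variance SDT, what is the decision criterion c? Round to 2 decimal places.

c = 0.10

H = 73/120 = 0.6083
FA = 16/50 = 0.3200
z(0.6083) = 0.2749, z(0.3200) = -0.4677
c = −½·[z(H) + z(FA)] = −0.5 × (0.2749 + (-0.4677)) = 0.0964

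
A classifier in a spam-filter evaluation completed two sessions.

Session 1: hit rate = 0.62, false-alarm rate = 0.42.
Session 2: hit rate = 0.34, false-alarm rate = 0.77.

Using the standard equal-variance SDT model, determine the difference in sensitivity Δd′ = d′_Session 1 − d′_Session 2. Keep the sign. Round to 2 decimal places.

Δd′ = 1.66

Session 1: z(0.62) = 0.305, z(0.42) = -0.202, d' = 0.507
Session 2: z(0.34) = -0.412, z(0.77) = 0.739, d' = -1.151
Δd' = d'_Session 1 − d'_Session 2 = 0.507 − (-1.151) = 1.658
Session 1 has the higher sensitivity.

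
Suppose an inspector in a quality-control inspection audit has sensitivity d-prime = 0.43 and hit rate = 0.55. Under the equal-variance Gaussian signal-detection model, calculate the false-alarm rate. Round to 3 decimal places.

false-alarm rate = 0.380

z(hit rate) = z(0.55) = 0.1257
z(FA) = z(H) − d' = 0.1257 − 0.43 = -0.3043
false-alarm rate = Φ(-0.3043) = 0.3804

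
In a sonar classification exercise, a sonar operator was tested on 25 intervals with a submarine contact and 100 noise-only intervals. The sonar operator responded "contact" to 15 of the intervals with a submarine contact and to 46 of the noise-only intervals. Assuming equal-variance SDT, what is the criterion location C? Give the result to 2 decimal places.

C = -0.08

H = 15/25 = 0.6000
FA = 46/100 = 0.4600
Φ⁻¹(H) = 0.2533
Φ⁻¹(FA) = -0.1004
c = −½·[z(H) + z(FA)] = −0.5 × (0.2533 + (-0.1004)) = -0.07645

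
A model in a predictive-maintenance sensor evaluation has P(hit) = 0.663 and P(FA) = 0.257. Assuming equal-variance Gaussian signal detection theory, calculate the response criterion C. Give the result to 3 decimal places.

Φ⁻¹(H) = 0.4207
Φ⁻¹(FA) = -0.6526
c = −½·[z(H) + z(FA)] = −0.5 × (0.4207 + (-0.6526)) = 0.11595
c > 0: the model has a conservative response bias.

C = 0.116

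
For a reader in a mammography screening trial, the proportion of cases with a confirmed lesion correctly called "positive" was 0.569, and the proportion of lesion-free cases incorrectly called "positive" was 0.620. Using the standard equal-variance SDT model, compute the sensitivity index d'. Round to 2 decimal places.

z(H) = z(0.569) = 0.1738
z(FA) = z(0.620) = 0.3055
d' = z(H) − z(FA) = 0.1738 − 0.3055 = -0.1317

d' = -0.13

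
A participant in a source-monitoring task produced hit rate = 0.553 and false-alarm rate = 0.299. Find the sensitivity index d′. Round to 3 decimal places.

d′ = 0.661

Φ⁻¹(H) = 0.1332
Φ⁻¹(FA) = -0.5273
d' = z(H) − z(FA) = 0.1332 − (-0.5273) = 0.6605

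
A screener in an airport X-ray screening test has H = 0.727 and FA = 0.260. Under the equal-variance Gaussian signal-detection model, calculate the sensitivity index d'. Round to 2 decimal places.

d' = 1.25

z(H) = z(0.727) = 0.604
z(FA) = z(0.260) = -0.643
d' = z(H) − z(FA) = 0.604 − (-0.643) = 1.247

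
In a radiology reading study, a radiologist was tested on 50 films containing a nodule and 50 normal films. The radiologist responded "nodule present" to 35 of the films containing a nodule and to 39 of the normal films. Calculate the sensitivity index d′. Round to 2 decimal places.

H = 35/50 = 0.7000
FA = 39/50 = 0.7800
Φ⁻¹(H) = Φ⁻¹(0.7000) = 0.524
Φ⁻¹(FA) = Φ⁻¹(0.7800) = 0.772
d' = z(H) − z(FA) = 0.524 − 0.772 = -0.248

d′ = -0.25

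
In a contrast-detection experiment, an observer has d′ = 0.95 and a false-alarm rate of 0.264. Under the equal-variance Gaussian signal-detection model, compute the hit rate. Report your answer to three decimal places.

z(false-alarm rate) = z(0.264) = -0.6311
z(H) = z(FA) + d' = -0.6311 + 0.95 = 0.3189
hit rate = Φ(0.3189) = 0.6251

hit rate = 0.625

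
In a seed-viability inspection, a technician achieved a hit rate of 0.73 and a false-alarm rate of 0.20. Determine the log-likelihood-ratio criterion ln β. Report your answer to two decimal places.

ln β = 0.17

z(0.73) = 0.613, z(0.20) = -0.842
ln β = −½·[z(H)² − z(FA)²] = −0.5 × (0.376 − 0.709) = 0.1665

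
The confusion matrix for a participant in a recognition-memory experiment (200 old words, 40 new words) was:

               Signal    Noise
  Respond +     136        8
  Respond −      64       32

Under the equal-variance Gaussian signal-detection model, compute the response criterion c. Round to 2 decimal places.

c = 0.19

H = 136/200 = 0.6800
FA = 8/40 = 0.2000
Φ⁻¹(H) = Φ⁻¹(0.6800) = 0.468
Φ⁻¹(FA) = Φ⁻¹(0.2000) = -0.842
c = −½·[z(H) + z(FA)] = −0.5 × (0.468 + (-0.842)) = 0.187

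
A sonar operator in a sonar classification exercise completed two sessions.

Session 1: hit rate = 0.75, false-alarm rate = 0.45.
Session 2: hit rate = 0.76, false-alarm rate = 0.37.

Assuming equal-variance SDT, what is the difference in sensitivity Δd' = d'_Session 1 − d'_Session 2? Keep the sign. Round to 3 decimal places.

Session 1: z(0.75) = 0.6745, z(0.45) = -0.1257, d' = 0.8002
Session 2: z(0.76) = 0.7063, z(0.37) = -0.3319, d' = 1.0382
Δd' = d'_Session 1 − d'_Session 2 = 0.8002 − 1.0382 = -0.2380
Session 2 has the higher sensitivity.

Δd' = -0.238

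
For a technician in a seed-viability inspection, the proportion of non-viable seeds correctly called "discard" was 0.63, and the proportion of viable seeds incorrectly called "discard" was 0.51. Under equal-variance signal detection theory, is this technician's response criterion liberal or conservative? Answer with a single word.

liberal

z(H) = 0.332, z(FA) = 0.025
c = −½·(z(H) + z(FA)) = -0.1785
c < 0 → liberal criterion (biased toward responding “yes”).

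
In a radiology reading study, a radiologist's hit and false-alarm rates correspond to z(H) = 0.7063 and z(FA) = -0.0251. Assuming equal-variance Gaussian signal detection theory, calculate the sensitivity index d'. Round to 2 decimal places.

d' = 0.73

d' = z(H) − z(FA) = 0.7063 − (-0.0251) = 0.7314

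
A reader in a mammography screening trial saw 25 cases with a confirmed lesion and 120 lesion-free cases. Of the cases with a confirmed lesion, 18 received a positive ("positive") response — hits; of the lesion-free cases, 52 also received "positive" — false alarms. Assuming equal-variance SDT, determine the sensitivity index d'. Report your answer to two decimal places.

d' = 0.75

H = 18/25 = 0.7200
FA = 52/120 = 0.4333
z(H) = 0.583
z(FA) = -0.168
d' = z(H) − z(FA) = 0.583 − (-0.168) = 0.751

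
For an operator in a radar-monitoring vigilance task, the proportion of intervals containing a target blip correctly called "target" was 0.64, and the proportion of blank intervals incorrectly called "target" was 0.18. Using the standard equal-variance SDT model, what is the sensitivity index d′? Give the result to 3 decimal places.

Φ⁻¹(H) = 0.3585
Φ⁻¹(FA) = -0.9154
d' = z(H) − z(FA) = 0.3585 − (-0.9154) = 1.2739

d′ = 1.274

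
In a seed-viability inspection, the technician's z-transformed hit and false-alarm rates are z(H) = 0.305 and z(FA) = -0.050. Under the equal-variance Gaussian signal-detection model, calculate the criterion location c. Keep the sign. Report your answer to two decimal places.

c = -0.13

c = −½·[z(H) + z(FA)] = −½·(0.305 + (-0.050)) = -0.1275
c < 0: the technician has a liberal response bias.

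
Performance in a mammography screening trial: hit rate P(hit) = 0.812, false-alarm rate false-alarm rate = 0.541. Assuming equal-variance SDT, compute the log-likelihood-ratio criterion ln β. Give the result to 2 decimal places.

ln β = -0.39

z(H) = 0.885
z(FA) = 0.103
ln β = −½·[z(H)² − z(FA)²] = −0.5 × (0.783 − 0.011) = -0.386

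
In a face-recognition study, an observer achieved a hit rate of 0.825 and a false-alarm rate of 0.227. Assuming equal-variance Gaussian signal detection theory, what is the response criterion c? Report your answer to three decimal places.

z(H) = 0.9346
z(FA) = -0.7488
c = −½·[z(H) + z(FA)] = −0.5 × (0.9346 + (-0.7488)) = -0.0929

c = -0.093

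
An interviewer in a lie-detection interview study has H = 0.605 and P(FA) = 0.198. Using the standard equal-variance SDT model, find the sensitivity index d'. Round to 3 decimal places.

d' = 1.115

z(H) = 0.2663
z(FA) = -0.8488
d' = z(H) − z(FA) = 0.2663 − (-0.8488) = 1.1151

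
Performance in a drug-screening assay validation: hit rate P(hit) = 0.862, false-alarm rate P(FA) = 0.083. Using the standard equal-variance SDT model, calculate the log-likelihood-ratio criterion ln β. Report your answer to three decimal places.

ln β = 0.366

Φ⁻¹(H) = 1.0893
Φ⁻¹(FA) = -1.3852
ln β = −½·[z(H)² − z(FA)²] = −0.5 × (1.1866 − 1.9188) = 0.3661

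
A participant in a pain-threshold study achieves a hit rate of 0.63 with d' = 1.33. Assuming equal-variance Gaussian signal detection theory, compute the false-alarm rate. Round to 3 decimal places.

z(hit rate) = z(0.63) = 0.3319
z(FA) = z(H) − d' = 0.3319 − 1.33 = -0.9981
false-alarm rate = Φ(-0.9981) = 0.1591

false-alarm rate = 0.159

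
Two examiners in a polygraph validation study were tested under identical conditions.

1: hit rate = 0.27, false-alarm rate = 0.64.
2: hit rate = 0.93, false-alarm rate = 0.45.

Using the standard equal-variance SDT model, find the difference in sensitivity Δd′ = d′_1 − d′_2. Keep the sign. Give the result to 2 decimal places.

1: z(0.27) = -0.613, z(0.64) = 0.358, d' = -0.971
2: z(0.93) = 1.476, z(0.45) = -0.126, d' = 1.602
Δd' = d'_1 − d'_2 = -0.971 − 1.602 = -2.573
2 has the higher sensitivity.

Δd′ = -2.57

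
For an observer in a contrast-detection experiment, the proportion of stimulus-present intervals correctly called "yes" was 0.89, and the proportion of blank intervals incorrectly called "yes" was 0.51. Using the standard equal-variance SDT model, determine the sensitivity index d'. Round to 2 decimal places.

z(0.89) = 1.227, z(0.51) = 0.025
d' = z(H) − z(FA) = 1.227 − 0.025 = 1.202

d' = 1.20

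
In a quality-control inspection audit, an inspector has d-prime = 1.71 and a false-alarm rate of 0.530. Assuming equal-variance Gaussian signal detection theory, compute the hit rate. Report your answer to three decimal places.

hit rate = 0.963

z(false-alarm rate) = z(0.530) = 0.0753
z(H) = z(FA) + d' = 0.0753 + 1.71 = 1.7853
hit rate = Φ(1.7853) = 0.9629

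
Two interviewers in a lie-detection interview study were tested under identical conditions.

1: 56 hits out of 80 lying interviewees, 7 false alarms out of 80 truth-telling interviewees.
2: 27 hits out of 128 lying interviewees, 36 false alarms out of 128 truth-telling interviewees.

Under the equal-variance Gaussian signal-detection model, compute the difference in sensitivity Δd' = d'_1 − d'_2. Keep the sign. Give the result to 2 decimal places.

Δd' = 2.10

1: z(0.7000) = 0.524, z(0.0875) = -1.356, d' = 1.880
2: z(0.2109) = -0.803, z(0.2812) = -0.579, d' = -0.224
Δd' = d'_1 − d'_2 = 1.880 − (-0.224) = 2.104
1 has the higher sensitivity.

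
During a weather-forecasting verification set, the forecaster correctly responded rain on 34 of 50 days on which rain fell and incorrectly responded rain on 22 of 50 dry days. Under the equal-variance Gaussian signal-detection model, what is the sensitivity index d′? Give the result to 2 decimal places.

d′ = 0.62

H = 34/50 = 0.6800
FA = 22/50 = 0.4400
z(0.6800) = 0.468, z(0.4400) = -0.151
d' = z(H) − z(FA) = 0.468 − (-0.151) = 0.619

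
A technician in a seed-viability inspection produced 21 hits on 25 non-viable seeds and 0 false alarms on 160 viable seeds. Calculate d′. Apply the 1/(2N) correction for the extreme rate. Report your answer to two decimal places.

d′ = 3.73

The false-alarm rate is 0/160 = 0, so apply the 1/(2N) correction: FA → 1/(2·160) = 0.00313.
z(H) = z(0.84000) = 0.994
z(FA) = z(0.00313) = -2.734
d' = 0.994 − (-2.734) = 3.728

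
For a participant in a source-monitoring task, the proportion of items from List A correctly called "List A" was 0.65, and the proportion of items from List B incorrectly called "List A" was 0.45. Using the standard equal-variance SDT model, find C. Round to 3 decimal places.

C = -0.130

z(H) = 0.3853
z(FA) = -0.1257
c = −½·[z(H) + z(FA)] = −0.5 × (0.3853 + (-0.1257)) = -0.1298
c < 0: the participant has a liberal response bias.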